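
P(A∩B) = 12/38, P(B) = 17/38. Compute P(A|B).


P(A|B) = P(A∩B)/P(B) = (12/38)/(17/38) = 12/17

12/17


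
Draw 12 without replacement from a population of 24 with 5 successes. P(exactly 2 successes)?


P(X=2) = C(5,2)*C(19,10) / C(24,12)
= 10*92378 / 2704156
= 923780/2704156 = 55/161

55/161


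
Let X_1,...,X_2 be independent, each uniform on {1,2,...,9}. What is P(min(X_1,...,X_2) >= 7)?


P(min >= 7) = P(all X_i >= 7) = (P(X_1 >= 7))^2
= (3/9)^2 = (1/3)^2 = 1/9

1/9


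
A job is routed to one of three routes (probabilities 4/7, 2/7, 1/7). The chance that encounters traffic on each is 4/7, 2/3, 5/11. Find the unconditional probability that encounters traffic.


P(A) = P(A|B1)P(B1) + P(A|B2)P(B2) + P(A|B3)P(B3)
= 4/7*4/7 + 2/3*2/7 + 5/11*1/7
= 16/49 + 4/21 + 5/77 = 941/1617

941/1617


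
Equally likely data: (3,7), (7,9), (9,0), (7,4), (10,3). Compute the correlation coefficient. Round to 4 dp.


Cov(X,Y) = -4.7200, Var(X) = 5.7600, Var(Y) = 9.8400
rho = Cov/(sqrt(VarX)*sqrt(VarY)) = -0.6270

-0.6270


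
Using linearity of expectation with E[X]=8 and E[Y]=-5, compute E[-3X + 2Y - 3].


E[-3X + 2Y - 3] = -3*E[X] + 2*E[Y] - 3
= (-3)*(8) + (2)*(-5) + (-3)
= -24 - 10 - 3 = -37

-37


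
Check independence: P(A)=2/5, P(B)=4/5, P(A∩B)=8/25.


P(A)*P(B) = 2/5*4/5 = 8/25
P(A∩B) = 8/25, which equals P(A)P(B), so independent

Yes, A and B are independent


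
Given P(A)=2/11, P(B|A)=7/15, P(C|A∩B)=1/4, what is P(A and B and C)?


P(A∩B∩C) = P(A) * P(B|A) * P(C|A∩B)
= 2/11 * 7/15 * 1/4
= 14/165 * 1/4 = 7/330

7/330


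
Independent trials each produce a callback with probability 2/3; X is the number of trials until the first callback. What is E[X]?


For geometric (trials until first success), E[X] = 1/p = 1/(2/3) = 3/2

3/2


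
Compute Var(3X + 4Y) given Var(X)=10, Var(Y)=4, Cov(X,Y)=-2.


Var(3X + 4Y) = 3^2*Var(X) + 4^2*Var(Y) + 2*3*4*Cov(X,Y)
= 9*10 + 16*4 + 24*(-2)
= 90 + 64 - 48 = 106

106


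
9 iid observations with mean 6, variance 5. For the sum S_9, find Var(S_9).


By independence, Var(S_n) = n*Var(X_1) = 9*5 = 45

45


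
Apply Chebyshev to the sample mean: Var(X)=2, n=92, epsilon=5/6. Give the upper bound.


Var(Xbar) = Var(X)/n = 2/92
Chebyshev: P(|Xbar-mu| >= 5/6) <= Var(Xbar)/(5/6)^2 = (1/46)/(25/36) = 18/575

18/575


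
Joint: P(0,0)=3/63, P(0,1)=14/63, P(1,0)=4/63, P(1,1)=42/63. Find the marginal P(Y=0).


P(Y=0) = P(0,0)+P(1,0) = 3/63 + 4/63 = 7/63 = 1/9

1/9


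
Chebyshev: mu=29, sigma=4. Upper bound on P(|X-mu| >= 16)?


k = 16/4 = 4
Chebyshev: P(|X-mu| >= k*sigma) <= 1/k^2 = 1/4^2 = 1/16

1/16


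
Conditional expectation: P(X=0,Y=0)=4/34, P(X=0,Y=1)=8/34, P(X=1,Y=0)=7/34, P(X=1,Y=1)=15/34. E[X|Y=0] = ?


P(Y=0) = 11/34
E[X|Y=0] = (0*4 + 1*7)/11 = 7/11

7/11


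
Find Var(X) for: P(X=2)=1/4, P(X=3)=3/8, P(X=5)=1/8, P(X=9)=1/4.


E[X] = 9/2, E[X^2] = 111/4
Var(X) = E[X^2] - (E[X])^2 = 111/4 - (9/2)^2 = 15/2

15/2


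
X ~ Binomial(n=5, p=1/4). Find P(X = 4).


P(X=4) = C(5,4) * p^4 * (1-p)^1
= 5 * 1/256 * 3/4
= 15/1024

15/1024


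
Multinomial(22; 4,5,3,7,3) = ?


22! = 1124000727777607680000
Denominator: 4!=24 * 5!=120 * 3!=6 * 7!=5040 * 3!=6
Coefficient = 1124000727777607680000 / 522547200 = 2151003254400

2151003254400


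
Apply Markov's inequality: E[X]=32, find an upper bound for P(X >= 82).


Markov: P(X >= a) <= E[X]/a
P(X >= 82) <= 32/82 = 16/41

16/41


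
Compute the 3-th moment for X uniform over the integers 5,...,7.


E[X^3] = (1/3) * sum(x^3 for x=5..7)
= 684/3 = 228

228


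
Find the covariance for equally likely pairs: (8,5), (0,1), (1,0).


E[X]=3, E[Y]=2, E[XY]=40/3
Cov(X,Y) = E[XY] - E[X]E[Y] = 40/3 - 3*2 = 22/3

22/3


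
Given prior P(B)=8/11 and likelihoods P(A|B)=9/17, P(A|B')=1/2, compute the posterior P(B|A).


P(A) = P(A|B)P(B) + P(A|B')P(B') = 9/17*8/11 + 1/2*3/11 = 195/374
P(B|A) = P(A|B)P(B)/P(A) = (72/187)/(195/374) = 48/65

48/65


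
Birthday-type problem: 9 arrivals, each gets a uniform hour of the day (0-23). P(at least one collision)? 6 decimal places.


P(all different) = prod((24-i)/24 for i=0..8) = 0.179599
P(at least one match) = 1 - 0.179599 = 0.820401

0.820401


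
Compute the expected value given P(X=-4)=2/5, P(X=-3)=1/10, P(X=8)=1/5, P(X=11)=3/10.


E[X] = sum(x * P(x))
= -4*2/5 - 3*1/10 + 8*1/5 + 11*3/10
= 3

3


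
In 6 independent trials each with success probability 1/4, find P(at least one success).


P(at least one) = 1 - P(none)
P(none) = (1 - 1/4)^6 = (3/4)^6 = 729/4096
P(at least one) = 1 - 729/4096 = 3367/4096

3367/4096


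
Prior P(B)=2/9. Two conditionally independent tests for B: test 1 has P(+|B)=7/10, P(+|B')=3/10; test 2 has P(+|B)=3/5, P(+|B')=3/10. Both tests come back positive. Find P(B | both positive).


After test 1: P(+) = 7/10*2/9 + 3/10*7/9 = 7/18
P(B|+) = (7/45)/(7/18) = 2/5
After test 2 (use post1 as new prior): P(+) = 3/5*2/5 + 3/10*3/5 = 21/50
P(B|+,+) = (6/25)/(21/50) = 4/7

4/7


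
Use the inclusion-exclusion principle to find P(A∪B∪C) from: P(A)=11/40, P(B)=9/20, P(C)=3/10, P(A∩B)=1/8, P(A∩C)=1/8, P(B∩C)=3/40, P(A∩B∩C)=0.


P(A∪B∪C) = P(A)+P(B)+P(C) - P(AB)-P(AC)-P(BC) + P(ABC)
= 11/40+9/20+3/10 - 1/8-1/8-3/40 + 0
= 7/10

7/10


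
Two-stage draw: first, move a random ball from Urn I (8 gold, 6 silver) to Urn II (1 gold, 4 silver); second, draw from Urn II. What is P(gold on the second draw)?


P(transfer gold) = 8/14 = 4/7; P(transfer silver) = 3/7
If gold transferred: Urn II has 2 gold of 6, so P(gold|gold moved) = 1/3
If silver transferred: Urn II has 1 gold of 6, so P(gold|silver moved) = 1/6
By total probability: P(gold) = 4/7*1/3 + 3/7*1/6 = 11/42

11/42


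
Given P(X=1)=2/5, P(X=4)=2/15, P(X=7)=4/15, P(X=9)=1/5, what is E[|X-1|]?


E[|X-1|] = sum(g(x)*P(x))
= 0*2/5 + 3*2/15 + 6*4/15 + 8*1/5
= 18/5

18/5


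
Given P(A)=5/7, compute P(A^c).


P(A') = 1 - P(A) = 1 - 5/7 = 2/7

2/7


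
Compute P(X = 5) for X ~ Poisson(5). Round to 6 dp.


P(X=5) = e^(-5) * 5^5 / 5!
≈ 0.006737946999 * 3125 / 120
≈ 0.175467

0.175467


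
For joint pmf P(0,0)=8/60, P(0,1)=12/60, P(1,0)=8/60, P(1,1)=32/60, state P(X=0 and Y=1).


Read from table: P(X=0, Y=1) = 12/60 = 1/5

1/5


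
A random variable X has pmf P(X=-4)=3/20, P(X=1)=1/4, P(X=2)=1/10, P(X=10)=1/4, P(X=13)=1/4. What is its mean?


E[X] = sum(x * P(x))
= -4*3/20 + 1*1/4 + 2*1/10 + 10*1/4 + 13*1/4
= 28/5

28/5


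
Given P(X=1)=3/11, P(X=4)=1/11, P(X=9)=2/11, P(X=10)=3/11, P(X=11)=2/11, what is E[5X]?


E[5X] = sum(g(x)*P(x))
= 5*3/11 + 20*1/11 + 45*2/11 + 50*3/11 + 55*2/11
= 35

35


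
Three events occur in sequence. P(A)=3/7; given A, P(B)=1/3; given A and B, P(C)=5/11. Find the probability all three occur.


P(A∩B∩C) = P(A) * P(B|A) * P(C|A∩B)
= 3/7 * 1/3 * 5/11
= 1/7 * 5/11 = 5/77

5/77


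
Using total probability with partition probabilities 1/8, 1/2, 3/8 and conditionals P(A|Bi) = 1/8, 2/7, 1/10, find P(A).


P(A) = P(A|B1)P(B1) + P(A|B2)P(B2) + P(A|B3)P(B3)
= 1/8*1/8 + 2/7*1/2 + 1/10*3/8
= 1/64 + 1/7 + 3/80 = 439/2240

439/2240


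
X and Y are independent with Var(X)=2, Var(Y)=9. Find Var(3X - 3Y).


Independence => Cov(X,Y)=0
Var(3X - 3Y) = 3^2*Var(X) + (-3)^2*Var(Y)
= 9*2 + 9*9 = 99

99


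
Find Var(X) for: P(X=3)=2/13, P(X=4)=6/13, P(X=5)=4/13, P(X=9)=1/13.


E[X] = 59/13, E[X^2] = 295/13
Var(X) = E[X^2] - (E[X])^2 = 295/13 - (59/13)^2 = 354/169

354/169


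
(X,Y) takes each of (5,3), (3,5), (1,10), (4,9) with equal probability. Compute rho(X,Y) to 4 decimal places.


Cov(X,Y) = -2.9375, Var(X) = 2.1875, Var(Y) = 8.1875
rho = Cov/(sqrt(VarX)*sqrt(VarY)) = -0.6941

-0.6941


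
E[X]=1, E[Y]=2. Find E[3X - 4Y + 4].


E[3X - 4Y + 4] = 3*E[X] - 4*E[Y] + 4
= (3)*(1) + (-4)*(2) + (4)
= 3 - 8 + 4 = -1

-1


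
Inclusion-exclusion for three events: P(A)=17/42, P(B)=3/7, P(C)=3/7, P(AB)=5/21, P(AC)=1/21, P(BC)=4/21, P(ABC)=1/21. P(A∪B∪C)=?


P(A∪B∪C) = P(A)+P(B)+P(C) - P(AB)-P(AC)-P(BC) + P(ABC)
= 17/42+3/7+3/7 - 5/21-1/21-4/21 + 1/21
= 5/6

5/6


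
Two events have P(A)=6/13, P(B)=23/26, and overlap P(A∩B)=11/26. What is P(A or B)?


P(A∪B) = P(A) + P(B) - P(A∩B)
= 6/13 + 23/26 - 11/26 = 12/13

12/13


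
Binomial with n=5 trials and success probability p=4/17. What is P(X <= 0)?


P(X<=0) = P(X=0)
= 371293/1419857
= 371293/1419857

371293/1419857


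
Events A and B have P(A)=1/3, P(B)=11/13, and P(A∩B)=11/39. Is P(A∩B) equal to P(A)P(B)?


P(A)*P(B) = 1/3*11/13 = 11/39
P(A∩B) = 11/39, which equals P(A)P(B), so independent

Yes, A and B are independent


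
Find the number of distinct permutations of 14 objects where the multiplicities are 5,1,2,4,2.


14! = 87178291200
Denominator: 5!=120 * 1!=1 * 2!=2 * 4!=24 * 2!=2
Coefficient = 87178291200 / 11520 = 7567560

7567560


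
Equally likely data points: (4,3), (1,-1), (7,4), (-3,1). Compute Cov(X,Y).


E[X]=9/4, E[Y]=7/4, E[XY]=9
Cov(X,Y) = E[XY] - E[X]E[Y] = 9 - 9/4*7/4 = 81/16

81/16


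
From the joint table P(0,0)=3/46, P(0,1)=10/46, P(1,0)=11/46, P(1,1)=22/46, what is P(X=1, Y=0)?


Read from table: P(X=1, Y=0) = 11/46

11/46


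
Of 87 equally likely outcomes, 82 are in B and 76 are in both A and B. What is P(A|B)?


P(A|B) = P(A∩B)/P(B) = (76/87)/(82/87) = 76/82 = 38/41

38/41


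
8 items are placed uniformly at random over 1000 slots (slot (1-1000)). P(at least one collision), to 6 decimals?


P(all different) = prod((1000-i)/1000 for i=0..7) = 0.972320
P(at least one match) = 1 - 0.972320 = 0.027680

0.027680


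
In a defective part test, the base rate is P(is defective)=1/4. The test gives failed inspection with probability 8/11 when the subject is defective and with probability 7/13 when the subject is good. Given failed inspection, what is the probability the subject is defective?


P(A) = P(A|B)P(B) + P(A|B')P(B') = 8/11*1/4 + 7/13*3/4 = 335/572
P(B|A) = P(A|B)P(B)/P(A) = (2/11)/(335/572) = 104/335

104/335


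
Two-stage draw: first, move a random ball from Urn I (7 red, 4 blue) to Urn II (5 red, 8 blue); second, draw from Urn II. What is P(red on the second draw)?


P(transfer red) = 7/11; P(transfer blue) = 4/11
If red transferred: Urn II has 6 red of 14, so P(red|red moved) = 3/7
If blue transferred: Urn II has 5 red of 14, so P(red|blue moved) = 5/14
By total probability: P(red) = 7/11*3/7 + 4/11*5/14 = 31/77

31/77


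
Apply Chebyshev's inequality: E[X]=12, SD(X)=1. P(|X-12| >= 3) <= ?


k = 3/1 = 3
Chebyshev: P(|X-mu| >= k*sigma) <= 1/k^2 = 1/3^2 = 1/9

1/9


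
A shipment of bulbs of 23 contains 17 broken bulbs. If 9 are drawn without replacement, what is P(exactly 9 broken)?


P(X=9) = C(17,9)*C(6,0) / C(23,9)
= 24310*1 / 817190
= 24310/817190 = 13/437

13/437


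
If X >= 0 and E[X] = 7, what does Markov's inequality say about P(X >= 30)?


Markov: P(X >= a) <= E[X]/a
P(X >= 30) <= 7/30

7/30


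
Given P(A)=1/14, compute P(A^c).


P(A') = 1 - P(A) = 1 - 1/14 = 13/14

13/14


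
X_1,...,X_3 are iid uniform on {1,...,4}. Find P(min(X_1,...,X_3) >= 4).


P(min >= 4) = P(all X_i >= 4) = (P(X_1 >= 4))^3
= (1/4)^3 = 1/64

1/64


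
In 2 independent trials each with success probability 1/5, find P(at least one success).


P(at least one) = 1 - P(none)
P(none) = (1 - 1/5)^2 = (4/5)^2 = 16/25
P(at least one) = 1 - 16/25 = 9/25

9/25


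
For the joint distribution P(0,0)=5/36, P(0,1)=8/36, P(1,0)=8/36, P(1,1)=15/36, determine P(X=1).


P(X=1) = P(1,0)+P(1,1) = 8/36 + 15/36 = 23/36

23/36


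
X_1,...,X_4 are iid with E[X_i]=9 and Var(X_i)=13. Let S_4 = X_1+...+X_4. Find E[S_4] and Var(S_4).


E[S_n] = n*mu = 4*9 = 36
Var(S_n) = n*sigma^2 = 4*13 = 52

E[S_4]=36, Var(S_4)=52


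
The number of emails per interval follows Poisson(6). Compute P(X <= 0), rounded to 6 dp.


P(X<=0) = e^(-6)*6^0/0!
≈ 0.0024787522
≈ 0.002479

0.002479


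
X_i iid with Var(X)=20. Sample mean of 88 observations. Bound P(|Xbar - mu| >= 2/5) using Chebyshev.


Var(Xbar) = Var(X)/n = 20/88
Chebyshev: P(|Xbar-mu| >= 2/5) <= Var(Xbar)/(2/5)^2 = (5/22)/(4/25) = 125/88
Bound exceeds 1, so trivial bound: 1

1


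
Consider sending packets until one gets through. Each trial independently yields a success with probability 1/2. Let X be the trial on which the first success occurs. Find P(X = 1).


P(X=1) = (1-p)^0 * p = (1/2)^0 * 1/2
= 1 * 1/2 = 1/2

1/2


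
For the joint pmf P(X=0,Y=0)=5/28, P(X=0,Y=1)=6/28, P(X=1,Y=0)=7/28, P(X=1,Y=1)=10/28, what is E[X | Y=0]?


P(Y=0) = 12/28
E[X|Y=0] = (0*5 + 1*7)/12 = 7/12

7/12


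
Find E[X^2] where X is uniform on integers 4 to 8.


E[X^2] = (1/5) * sum(x^2 for x=4..8)
= 190/5 = 38

38


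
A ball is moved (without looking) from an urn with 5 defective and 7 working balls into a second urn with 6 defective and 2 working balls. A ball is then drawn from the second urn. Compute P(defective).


P(transfer defective) = 5/12; P(transfer working) = 7/12
If defective transferred: Urn II has 7 defective of 9, so P(defective|defective moved) = 7/9
If working transferred: Urn II has 6 defective of 9, so P(defective|working moved) = 2/3
By total probability: P(defective) = 5/12*7/9 + 7/12*2/3 = 77/108

77/108


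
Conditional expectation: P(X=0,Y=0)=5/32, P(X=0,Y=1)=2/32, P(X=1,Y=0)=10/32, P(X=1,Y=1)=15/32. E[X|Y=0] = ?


P(Y=0) = 15/32
E[X|Y=0] = (0*5 + 1*10)/15 = 10/15 = 2/3

2/3


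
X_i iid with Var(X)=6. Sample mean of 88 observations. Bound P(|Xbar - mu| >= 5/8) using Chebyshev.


Var(Xbar) = Var(X)/n = 6/88
Chebyshev: P(|Xbar-mu| >= 5/8) <= Var(Xbar)/(5/8)^2 = (3/44)/(25/64) = 48/275

48/275


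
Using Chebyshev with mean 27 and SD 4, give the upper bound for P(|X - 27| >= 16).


k = 16/4 = 4
Chebyshev: P(|X-mu| >= k*sigma) <= 1/k^2 = 1/4^2 = 1/16

1/16


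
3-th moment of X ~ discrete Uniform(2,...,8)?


E[X^3] = (1/7) * sum(x^3 for x=2..8)
= 1295/7 = 185

185


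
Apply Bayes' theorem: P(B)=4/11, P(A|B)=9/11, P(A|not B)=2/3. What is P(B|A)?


P(A) = P(A|B)P(B) + P(A|B')P(B') = 9/11*4/11 + 2/3*7/11 = 262/363
P(B|A) = P(A|B)P(B)/P(A) = (36/121)/(262/363) = 54/131

54/131


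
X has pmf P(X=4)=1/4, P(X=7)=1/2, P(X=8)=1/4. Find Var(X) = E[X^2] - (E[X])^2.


E[X] = 13/2, E[X^2] = 89/2
Var(X) = E[X^2] - (E[X])^2 = 89/2 - (13/2)^2 = 9/4

9/4


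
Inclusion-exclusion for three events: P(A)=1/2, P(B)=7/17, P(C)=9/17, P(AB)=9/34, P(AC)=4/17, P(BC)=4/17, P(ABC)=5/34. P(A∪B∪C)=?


P(A∪B∪C) = P(A)+P(B)+P(C) - P(AB)-P(AC)-P(BC) + P(ABC)
= 1/2+7/17+9/17 - 9/34-4/17-4/17 + 5/34
= 29/34

29/34


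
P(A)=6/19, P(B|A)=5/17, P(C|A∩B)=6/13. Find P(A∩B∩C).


P(A∩B∩C) = P(A) * P(B|A) * P(C|A∩B)
= 6/19 * 5/17 * 6/13
= 30/323 * 6/13 = 180/4199

180/4199


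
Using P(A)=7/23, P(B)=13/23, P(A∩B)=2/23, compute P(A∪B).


P(A∪B) = P(A) + P(B) - P(A∩B)
= 7/23 + 13/23 - 2/23 = 18/23

18/23


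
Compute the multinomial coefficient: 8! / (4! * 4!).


8! = 40320
Denominator: 4!=24 * 4!=24
Coefficient = 40320 / 576 = 70

70


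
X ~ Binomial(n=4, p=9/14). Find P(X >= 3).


P(X>=3) = P(X=3) + P(X=4)
= 3645/9604 + 6561/38416
= 21141/38416

21141/38416


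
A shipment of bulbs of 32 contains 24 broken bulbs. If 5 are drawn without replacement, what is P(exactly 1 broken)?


P(X=1) = C(24,1)*C(8,4) / C(32,5)
= 24*70 / 201376
= 1680/201376 = 15/1798

15/1798


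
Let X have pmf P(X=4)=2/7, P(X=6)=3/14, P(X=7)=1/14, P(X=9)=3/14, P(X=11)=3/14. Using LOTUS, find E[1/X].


E[1/X] = sum(g(x)*P(x))
= 1/4*2/7 + 1/6*3/14 + 1/7*1/14 + 1/9*3/14 + 1/11*3/14
= 1039/6468

1039/6468


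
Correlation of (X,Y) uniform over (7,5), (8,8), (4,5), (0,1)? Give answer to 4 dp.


Cov(X,Y) = 7.1875, Var(X) = 9.6875, Var(Y) = 6.1875
rho = Cov/(sqrt(VarX)*sqrt(VarY)) = 0.9284

0.9284


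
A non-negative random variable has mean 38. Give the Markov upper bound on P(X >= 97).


Markov: P(X >= a) <= E[X]/a
P(X >= 97) <= 38/97

38/97


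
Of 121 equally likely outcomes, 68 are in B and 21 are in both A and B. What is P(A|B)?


P(A|B) = P(A∩B)/P(B) = (21/121)/(68/121) = 21/68

21/68


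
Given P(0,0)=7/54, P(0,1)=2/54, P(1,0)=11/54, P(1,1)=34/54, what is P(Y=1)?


P(Y=1) = P(0,1)+P(1,1) = 2/54 + 34/54 = 36/54 = 2/3

2/3


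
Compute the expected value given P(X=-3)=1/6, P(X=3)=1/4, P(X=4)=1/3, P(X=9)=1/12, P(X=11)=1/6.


E[X] = sum(x * P(x))
= -3*1/6 + 3*1/4 + 4*1/3 + 9*1/12 + 11*1/6
= 25/6

25/6


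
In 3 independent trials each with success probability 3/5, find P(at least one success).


P(at least one) = 1 - P(none)
P(none) = (1 - 3/5)^3 = (2/5)^3 = 8/125
P(at least one) = 1 - 8/125 = 117/125

117/125


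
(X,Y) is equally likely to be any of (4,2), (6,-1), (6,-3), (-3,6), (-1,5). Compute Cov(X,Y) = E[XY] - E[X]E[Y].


E[X]=12/5, E[Y]=9/5, E[XY]=-39/5
Cov(X,Y) = E[XY] - E[X]E[Y] = -39/5 - 12/5*9/5 = -303/25

-303/25


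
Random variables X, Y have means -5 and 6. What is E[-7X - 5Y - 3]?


E[-7X - 5Y - 3] = -7*E[X] - 5*E[Y] - 3
= (-7)*(-5) + (-5)*(6) + (-3)
= 35 - 30 - 3 = 2

2


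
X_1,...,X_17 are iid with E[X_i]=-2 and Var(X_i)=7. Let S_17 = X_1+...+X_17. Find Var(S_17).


By independence, Var(S_n) = n*Var(X_1) = 17*7 = 119

119


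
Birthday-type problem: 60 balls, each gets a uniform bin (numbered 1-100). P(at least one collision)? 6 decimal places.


P(all different) = prod((100-i)/100 for i=0..59) = 0.000000
P(at least one match) = 1 - 0.000000 = 1.000000

1.000000


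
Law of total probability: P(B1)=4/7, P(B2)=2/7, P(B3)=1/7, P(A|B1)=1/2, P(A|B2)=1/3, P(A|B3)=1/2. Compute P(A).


P(A) = P(A|B1)P(B1) + P(A|B2)P(B2) + P(A|B3)P(B3)
= 1/2*4/7 + 1/3*2/7 + 1/2*1/7
= 2/7 + 2/21 + 1/14 = 19/42

19/42


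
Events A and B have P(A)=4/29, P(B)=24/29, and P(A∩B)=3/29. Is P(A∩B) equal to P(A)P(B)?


P(A)*P(B) = 4/29*24/29 = 96/841
P(A∩B) = 3/29 != 96/841, so not independent

No, A and B are not independent


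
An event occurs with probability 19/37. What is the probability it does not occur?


P(A') = 1 - P(A) = 1 - 19/37 = 18/37

18/37


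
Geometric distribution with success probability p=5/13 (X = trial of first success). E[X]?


For geometric (trials until first success), E[X] = 1/p = 1/(5/13) = 13/5

13/5


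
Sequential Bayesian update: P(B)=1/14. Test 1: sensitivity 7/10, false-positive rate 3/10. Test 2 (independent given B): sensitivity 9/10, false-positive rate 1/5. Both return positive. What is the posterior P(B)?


After test 1: P(+) = 7/10*1/14 + 3/10*13/14 = 23/70
P(B|+) = (1/20)/(23/70) = 7/46
After test 2 (use post1 as new prior): P(+) = 9/10*7/46 + 1/5*39/46 = 141/460
P(B|+,+) = (63/460)/(141/460) = 21/47

21/47


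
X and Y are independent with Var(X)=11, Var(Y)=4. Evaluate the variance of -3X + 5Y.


Independence => Cov(X,Y)=0
Var(-3X + 5Y) = (-3)^2*Var(X) + 5^2*Var(Y)
= 9*11 + 25*4 = 199

199


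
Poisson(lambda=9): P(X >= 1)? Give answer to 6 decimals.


P(X>=1) = 1 - P(X<=0) = 1 - (e^(-9)*9^0/0!)
≈ 1 - 0.0001234098 = 0.9998765902
≈ 0.999877

0.999877


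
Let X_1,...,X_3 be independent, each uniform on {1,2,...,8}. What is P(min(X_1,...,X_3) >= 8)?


P(min >= 8) = P(all X_i >= 8) = (P(X_1 >= 8))^3
= (1/8)^3 = 1/512

1/512


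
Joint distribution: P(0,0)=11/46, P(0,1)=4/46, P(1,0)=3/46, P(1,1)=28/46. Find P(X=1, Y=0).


Read from table: P(X=1, Y=0) = 3/46

3/46


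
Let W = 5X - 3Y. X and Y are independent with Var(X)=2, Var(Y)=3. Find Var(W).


Independence => Cov(X,Y)=0
Var(5X - 3Y) = 5^2*Var(X) + (-3)^2*Var(Y)
= 25*2 + 9*3 = 77

77


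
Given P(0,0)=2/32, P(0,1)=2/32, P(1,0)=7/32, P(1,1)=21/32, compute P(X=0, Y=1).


Read from table: P(X=0, Y=1) = 2/32 = 1/16

1/16


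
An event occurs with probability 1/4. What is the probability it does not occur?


P(A') = 1 - P(A) = 1 - 1/4 = 3/4

3/4


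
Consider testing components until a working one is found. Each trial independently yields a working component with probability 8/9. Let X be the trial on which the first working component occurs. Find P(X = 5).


P(X=5) = (1-p)^4 * p = (1/9)^4 * 8/9
= 1/6561 * 8/9 = 8/59049

8/59049


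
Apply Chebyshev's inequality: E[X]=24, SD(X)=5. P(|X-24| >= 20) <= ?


k = 20/5 = 4
Chebyshev: P(|X-mu| >= k*sigma) <= 1/k^2 = 1/4^2 = 1/16

1/16


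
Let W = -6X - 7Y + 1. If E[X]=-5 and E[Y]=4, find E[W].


E[-6X - 7Y + 1] = -6*E[X] - 7*E[Y] + 1
= (-6)*(-5) + (-7)*(4) + (1)
= 30 - 28 + 1 = 3

3


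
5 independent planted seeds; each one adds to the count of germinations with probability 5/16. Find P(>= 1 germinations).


P(at least one) = 1 - P(none)
P(none) = (1 - 5/16)^5 = (11/16)^5 = 161051/1048576
P(at least one) = 1 - 161051/1048576 = 887525/1048576

887525/1048576


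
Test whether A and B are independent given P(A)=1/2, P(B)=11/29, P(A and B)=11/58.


P(A)*P(B) = 1/2*11/29 = 11/58
P(A∩B) = 11/58, which equals P(A)P(B), so independent

Yes, A and B are independent


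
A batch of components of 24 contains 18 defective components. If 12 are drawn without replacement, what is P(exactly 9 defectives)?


P(X=9) = C(18,9)*C(6,3) / C(24,12)
= 48620*20 / 2704156
= 972400/2704156 = 1100/3059

1100/3059


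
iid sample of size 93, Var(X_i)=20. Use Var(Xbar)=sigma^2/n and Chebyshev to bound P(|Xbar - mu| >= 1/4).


Var(Xbar) = Var(X)/n = 20/93
Chebyshev: P(|Xbar-mu| >= 1/4) <= Var(Xbar)/(1/4)^2 = (20/93)/(1/16) = 320/93
Bound exceeds 1, so trivial bound: 1

1


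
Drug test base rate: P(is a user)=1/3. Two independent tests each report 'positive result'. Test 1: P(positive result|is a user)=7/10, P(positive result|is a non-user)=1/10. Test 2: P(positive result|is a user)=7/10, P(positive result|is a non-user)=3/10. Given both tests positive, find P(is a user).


After test 1: P(+) = 7/10*1/3 + 1/10*2/3 = 3/10
P(B|+) = (7/30)/(3/10) = 7/9
After test 2 (use post1 as new prior): P(+) = 7/10*7/9 + 3/10*2/9 = 11/18
P(B|+,+) = (49/90)/(11/18) = 49/55

49/55


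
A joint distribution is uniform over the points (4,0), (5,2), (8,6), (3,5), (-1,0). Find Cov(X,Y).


E[X]=19/5, E[Y]=13/5, E[XY]=73/5
Cov(X,Y) = E[XY] - E[X]E[Y] = 73/5 - 19/5*13/5 = 118/25

118/25


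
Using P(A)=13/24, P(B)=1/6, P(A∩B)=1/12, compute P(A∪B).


P(A∪B) = P(A) + P(B) - P(A∩B)
= 13/24 + 1/6 - 1/12 = 5/8

5/8


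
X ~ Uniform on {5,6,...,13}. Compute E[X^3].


E[X^3] = (1/9) * sum(x^3 for x=5..13)
= 8181/9 = 909

909


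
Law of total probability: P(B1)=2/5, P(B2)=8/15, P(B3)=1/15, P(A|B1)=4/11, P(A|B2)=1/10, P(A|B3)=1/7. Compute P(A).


P(A) = P(A|B1)P(B1) + P(A|B2)P(B2) + P(A|B3)P(B3)
= 4/11*2/5 + 1/10*8/15 + 1/7*1/15
= 8/55 + 4/75 + 1/105 = 401/1925

401/1925


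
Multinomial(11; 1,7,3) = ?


11! = 39916800
Denominator: 1!=1 * 7!=5040 * 3!=6
Coefficient = 39916800 / 30240 = 1320

1320


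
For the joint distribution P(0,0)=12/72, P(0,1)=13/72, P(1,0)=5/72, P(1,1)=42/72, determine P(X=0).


P(X=0) = P(0,0)+P(0,1) = 12/72 + 13/72 = 25/72

25/72


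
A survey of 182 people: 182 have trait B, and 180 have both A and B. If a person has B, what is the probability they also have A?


P(A|B) = P(A∩B)/P(B) = (180/182)/(182/182) = 180/182 = 90/91

90/91


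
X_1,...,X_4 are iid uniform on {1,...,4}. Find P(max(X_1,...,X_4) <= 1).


P(max <= 1) = P(all X_i <= 1) = (P(X_1 <= 1))^4
= (1/4)^4 = 1/256

1/256


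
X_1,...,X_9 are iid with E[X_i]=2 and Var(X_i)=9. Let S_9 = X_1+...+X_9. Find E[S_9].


E[S_n] = n*E[X_1] = 9*2 = 18

18


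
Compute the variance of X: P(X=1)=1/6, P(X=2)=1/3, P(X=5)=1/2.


E[X] = 10/3, E[X^2] = 14
Var(X) = E[X^2] - (E[X])^2 = 14 - (10/3)^2 = 26/9

26/9


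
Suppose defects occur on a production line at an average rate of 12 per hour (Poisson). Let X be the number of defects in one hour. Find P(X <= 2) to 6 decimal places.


P(X<=2) = e^(-12)*12^0/0! + e^(-12)*12^1/1! + e^(-12)*12^2/2!
≈ 0.0000061442 + 0.0000737305 + 0.0004423833
= 0.0005222580
≈ 0.000522

0.000522


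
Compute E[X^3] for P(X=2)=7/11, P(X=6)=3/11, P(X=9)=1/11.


E[X^3] = sum(g(x)*P(x))
= 8*7/11 + 216*3/11 + 729*1/11
= 1433/11

1433/11


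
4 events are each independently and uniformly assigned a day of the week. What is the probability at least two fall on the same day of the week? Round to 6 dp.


P(all different) = prod((7-i)/7 for i=0..3) = 0.349854
P(at least one match) = 1 - 0.349854 = 0.650146

0.650146


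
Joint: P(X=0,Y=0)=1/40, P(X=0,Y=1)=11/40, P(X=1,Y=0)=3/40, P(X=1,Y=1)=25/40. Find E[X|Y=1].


P(Y=1) = 36/40
E[X|Y=1] = (0*11 + 1*25)/36 = 25/36

25/36


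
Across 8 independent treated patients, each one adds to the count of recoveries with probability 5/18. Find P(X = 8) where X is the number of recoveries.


P(X=8) = C(8,8) * p^8 * (1-p)^0
= 1 * 390625/11019960576 * 1
= 390625/11019960576

390625/11019960576


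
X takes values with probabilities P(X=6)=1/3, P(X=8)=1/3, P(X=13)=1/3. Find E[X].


E[X] = sum(x * P(x))
= 6*1/3 + 8*1/3 + 13*1/3
= 9

9


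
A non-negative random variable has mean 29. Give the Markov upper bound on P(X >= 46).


Markov: P(X >= a) <= E[X]/a
P(X >= 46) <= 29/46

29/46


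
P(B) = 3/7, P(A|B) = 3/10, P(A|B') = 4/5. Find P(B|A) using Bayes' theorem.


P(A) = P(A|B)P(B) + P(A|B')P(B') = 3/10*3/7 + 4/5*4/7 = 41/70
P(B|A) = P(A|B)P(B)/P(A) = (9/70)/(41/70) = 9/41

9/41


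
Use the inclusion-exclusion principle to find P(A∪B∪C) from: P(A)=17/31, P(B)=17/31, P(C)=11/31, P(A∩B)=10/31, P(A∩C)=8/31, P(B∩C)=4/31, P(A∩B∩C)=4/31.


P(A∪B∪C) = P(A)+P(B)+P(C) - P(AB)-P(AC)-P(BC) + P(ABC)
= 17/31+17/31+11/31 - 10/31-8/31-4/31 + 4/31
= 27/31

27/31


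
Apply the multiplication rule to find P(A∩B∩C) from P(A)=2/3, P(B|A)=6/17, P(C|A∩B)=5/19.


P(A∩B∩C) = P(A) * P(B|A) * P(C|A∩B)
= 2/3 * 6/17 * 5/19
= 4/17 * 5/19 = 20/323

20/323


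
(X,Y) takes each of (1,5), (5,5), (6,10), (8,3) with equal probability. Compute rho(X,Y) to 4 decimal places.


Cov(X,Y) = -0.2500, Var(X) = 6.5000, Var(Y) = 6.6875
rho = Cov/(sqrt(VarX)*sqrt(VarY)) = -0.0379

-0.0379


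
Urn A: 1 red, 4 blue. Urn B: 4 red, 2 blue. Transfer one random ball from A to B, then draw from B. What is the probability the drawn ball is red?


P(transfer red) = 1/5; P(transfer blue) = 4/5
If red transferred: Urn II has 5 red of 7, so P(red|red moved) = 5/7
If blue transferred: Urn II has 4 red of 7, so P(red|blue moved) = 4/7
By total probability: P(red) = 1/5*5/7 + 4/5*4/7 = 3/5

3/5


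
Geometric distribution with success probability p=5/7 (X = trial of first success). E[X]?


For geometric (trials until first success), E[X] = 1/p = 1/(5/7) = 7/5

7/5


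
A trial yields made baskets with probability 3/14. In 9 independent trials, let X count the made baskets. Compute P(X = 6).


P(X=6) = C(9,6) * p^6 * (1-p)^3
= 84 * 729/7529536 * 1331/2744
= 2910897/737894528

2910897/737894528


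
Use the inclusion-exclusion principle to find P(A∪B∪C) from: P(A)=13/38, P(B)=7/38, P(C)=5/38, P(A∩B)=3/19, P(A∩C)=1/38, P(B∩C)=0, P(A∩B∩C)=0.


P(A∪B∪C) = P(A)+P(B)+P(C) - P(AB)-P(AC)-P(BC) + P(ABC)
= 13/38+7/38+5/38 - 3/19-1/38-0 + 0
= 9/19

9/19


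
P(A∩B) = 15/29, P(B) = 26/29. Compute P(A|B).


P(A|B) = P(A∩B)/P(B) = (15/29)/(26/29) = 15/26

15/26


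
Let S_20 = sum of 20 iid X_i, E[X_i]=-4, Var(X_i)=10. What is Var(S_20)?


By independence, Var(S_n) = n*Var(X_1) = 20*10 = 200

200


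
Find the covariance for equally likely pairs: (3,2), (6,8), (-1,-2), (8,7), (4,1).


E[X]=4, E[Y]=16/5, E[XY]=116/5
Cov(X,Y) = E[XY] - E[X]E[Y] = 116/5 - 4*16/5 = 52/5

52/5


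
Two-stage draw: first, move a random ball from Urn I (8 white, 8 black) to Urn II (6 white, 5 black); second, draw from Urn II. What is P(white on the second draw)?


P(transfer white) = 8/16 = 1/2; P(transfer black) = 1/2
If white transferred: Urn II has 7 white of 12, so P(white|white moved) = 7/12
If black transferred: Urn II has 6 white of 12, so P(white|black moved) = 1/2
By total probability: P(white) = 1/2*7/12 + 1/2*1/2 = 13/24

13/24


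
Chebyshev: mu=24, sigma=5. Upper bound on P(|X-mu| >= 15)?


k = 15/5 = 3
Chebyshev: P(|X-mu| >= k*sigma) <= 1/k^2 = 1/3^2 = 1/9

1/9


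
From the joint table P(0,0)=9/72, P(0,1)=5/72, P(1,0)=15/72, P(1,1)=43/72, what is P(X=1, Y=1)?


Read from table: P(X=1, Y=1) = 43/72

43/72


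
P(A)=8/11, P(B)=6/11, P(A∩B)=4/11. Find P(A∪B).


P(A∪B) = P(A) + P(B) - P(A∩B)
= 8/11 + 6/11 - 4/11 = 10/11

10/11


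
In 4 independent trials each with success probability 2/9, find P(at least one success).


P(at least one) = 1 - P(none)
P(none) = (1 - 2/9)^4 = (7/9)^4 = 2401/6561
P(at least one) = 1 - 2401/6561 = 4160/6561

4160/6561


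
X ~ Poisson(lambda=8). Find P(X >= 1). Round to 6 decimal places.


P(X>=1) = 1 - P(X<=0) = 1 - (e^(-8)*8^0/0!)
≈ 1 - 0.0003354626 = 0.9996645374
≈ 0.999665

0.999665


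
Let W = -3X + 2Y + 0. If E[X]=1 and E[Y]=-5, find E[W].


E[-3X + 2Y + 0] = -3*E[X] + 2*E[Y] + 0
= (-3)*(1) + (2)*(-5) + (0)
= -3 - 10 + 0 = -13

-13


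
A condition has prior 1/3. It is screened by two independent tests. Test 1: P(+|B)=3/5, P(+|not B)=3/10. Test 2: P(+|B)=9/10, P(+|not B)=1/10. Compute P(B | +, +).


After test 1: P(+) = 3/5*1/3 + 3/10*2/3 = 2/5
P(B|+) = (1/5)/(2/5) = 1/2
After test 2 (use post1 as new prior): P(+) = 9/10*1/2 + 1/10*1/2 = 1/2
P(B|+,+) = (9/20)/(1/2) = 9/10

9/10


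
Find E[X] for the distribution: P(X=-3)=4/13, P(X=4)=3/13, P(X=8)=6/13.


E[X] = sum(x * P(x))
= -3*4/13 + 4*3/13 + 8*6/13
= 48/13

48/13


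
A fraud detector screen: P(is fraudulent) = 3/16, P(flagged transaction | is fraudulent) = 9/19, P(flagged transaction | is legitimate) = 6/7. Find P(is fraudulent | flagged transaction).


P(A) = P(A|B)P(B) + P(A|B')P(B') = 9/19*3/16 + 6/7*13/16 = 1671/2128
P(B|A) = P(A|B)P(B)/P(A) = (27/304)/(1671/2128) = 63/557

63/557


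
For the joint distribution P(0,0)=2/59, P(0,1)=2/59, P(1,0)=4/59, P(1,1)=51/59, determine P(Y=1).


P(Y=1) = P(0,1)+P(1,1) = 2/59 + 51/59 = 53/59

53/59


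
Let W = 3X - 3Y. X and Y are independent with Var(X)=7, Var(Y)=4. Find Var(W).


Independence => Cov(X,Y)=0
Var(3X - 3Y) = 3^2*Var(X) + (-3)^2*Var(Y)
= 9*7 + 9*4 = 99

99


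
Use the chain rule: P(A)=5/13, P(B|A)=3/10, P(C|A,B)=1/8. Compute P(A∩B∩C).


P(A∩B∩C) = P(A) * P(B|A) * P(C|A∩B)
= 5/13 * 3/10 * 1/8
= 3/26 * 1/8 = 3/208

3/208


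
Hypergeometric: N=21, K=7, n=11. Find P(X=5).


P(X=5) = C(7,5)*C(14,6) / C(21,11)
= 21*3003 / 352716
= 63063/352716 = 231/1292

231/1292


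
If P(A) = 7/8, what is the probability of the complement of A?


P(A') = 1 - P(A) = 1 - 7/8 = 1/8

1/8


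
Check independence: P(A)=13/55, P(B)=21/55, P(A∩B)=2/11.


P(A)*P(B) = 13/55*21/55 = 273/3025
P(A∩B) = 2/11 != 273/3025, so not independent

No, A and B are not independent


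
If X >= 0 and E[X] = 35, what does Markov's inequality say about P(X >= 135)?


Markov: P(X >= a) <= E[X]/a
P(X >= 135) <= 35/135 = 7/27

7/27


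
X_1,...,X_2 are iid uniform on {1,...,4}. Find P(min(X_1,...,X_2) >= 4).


P(min >= 4) = P(all X_i >= 4) = (P(X_1 >= 4))^2
= (1/4)^2 = 1/16

1/16


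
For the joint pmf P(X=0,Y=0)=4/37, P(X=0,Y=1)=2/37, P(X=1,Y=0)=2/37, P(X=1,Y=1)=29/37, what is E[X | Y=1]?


P(Y=1) = 31/37
E[X|Y=1] = (0*2 + 1*29)/31 = 29/31

29/31


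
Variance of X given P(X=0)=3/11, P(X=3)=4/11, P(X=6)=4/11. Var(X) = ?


E[X] = 36/11, E[X^2] = 180/11
Var(X) = E[X^2] - (E[X])^2 = 180/11 - (36/11)^2 = 684/121

684/121


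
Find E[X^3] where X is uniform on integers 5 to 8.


E[X^3] = (1/4) * sum(x^3 for x=5..8)
= 1196/4 = 299

299


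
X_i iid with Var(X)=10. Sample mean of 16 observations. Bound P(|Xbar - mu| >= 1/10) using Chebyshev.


Var(Xbar) = Var(X)/n = 10/16
Chebyshev: P(|Xbar-mu| >= 1/10) <= Var(Xbar)/(1/10)^2 = (5/8)/(1/100) = 125/2
Bound exceeds 1, so trivial bound: 1

1


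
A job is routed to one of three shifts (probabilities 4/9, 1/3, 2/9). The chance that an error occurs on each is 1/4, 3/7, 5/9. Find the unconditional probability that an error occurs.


P(A) = P(A|B1)P(B1) + P(A|B2)P(B2) + P(A|B3)P(B3)
= 1/4*4/9 + 3/7*1/3 + 5/9*2/9
= 1/9 + 1/7 + 10/81 = 214/567

214/567


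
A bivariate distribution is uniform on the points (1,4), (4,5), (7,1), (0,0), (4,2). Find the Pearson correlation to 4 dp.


Cov(X,Y) = 0.1200, Var(X) = 6.1600, Var(Y) = 3.4400
rho = Cov/(sqrt(VarX)*sqrt(VarY)) = 0.0261

0.0261


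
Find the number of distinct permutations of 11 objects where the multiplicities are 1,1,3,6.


11! = 39916800
Denominator: 1!=1 * 1!=1 * 3!=6 * 6!=720
Coefficient = 39916800 / 4320 = 9240

9240


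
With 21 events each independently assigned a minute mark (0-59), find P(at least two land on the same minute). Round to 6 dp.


P(all different) = prod((60-i)/60 for i=0..20) = 0.018596
P(at least one match) = 1 - 0.018596 = 0.981404

0.981404


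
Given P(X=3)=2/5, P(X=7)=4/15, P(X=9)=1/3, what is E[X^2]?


E[X^2] = sum(g(x)*P(x))
= 9*2/5 + 49*4/15 + 81*1/3
= 131/3

131/3


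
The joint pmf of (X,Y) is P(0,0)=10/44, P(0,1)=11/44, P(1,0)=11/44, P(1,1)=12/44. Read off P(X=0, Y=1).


Read from table: P(X=0, Y=1) = 11/44 = 1/4

1/4


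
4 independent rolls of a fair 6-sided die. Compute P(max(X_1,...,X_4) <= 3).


P(max <= 3) = P(all X_i <= 3) = (P(X_1 <= 3))^4
= (3/6)^4 = (1/2)^4 = 1/16

1/16


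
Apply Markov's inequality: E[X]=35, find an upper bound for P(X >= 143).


Markov: P(X >= a) <= E[X]/a
P(X >= 143) <= 35/143

35/143


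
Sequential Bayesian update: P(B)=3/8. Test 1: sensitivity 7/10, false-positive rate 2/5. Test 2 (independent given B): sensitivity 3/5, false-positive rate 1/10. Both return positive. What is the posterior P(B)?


After test 1: P(+) = 7/10*3/8 + 2/5*5/8 = 41/80
P(B|+) = (21/80)/(41/80) = 21/41
After test 2 (use post1 as new prior): P(+) = 3/5*21/41 + 1/10*20/41 = 73/205
P(B|+,+) = (63/205)/(73/205) = 63/73

63/73


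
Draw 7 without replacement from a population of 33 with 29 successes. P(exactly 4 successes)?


P(X=4) = C(29,4)*C(4,3) / C(33,7)
= 23751*4 / 4272048
= 95004/4272048 = 91/4092

91/4092


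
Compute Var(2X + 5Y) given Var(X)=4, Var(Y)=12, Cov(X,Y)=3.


Var(2X + 5Y) = 2^2*Var(X) + 5^2*Var(Y) + 2*2*5*Cov(X,Y)
= 4*4 + 25*12 + 20*3
= 16 + 300 + 60 = 376

376


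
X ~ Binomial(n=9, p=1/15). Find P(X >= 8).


P(X>=8) = P(X=8) + P(X=9)
= 14/4271484375 + 1/38443359375
= 127/38443359375

127/38443359375


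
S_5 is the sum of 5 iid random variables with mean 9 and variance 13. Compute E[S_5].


E[S_n] = n*E[X_1] = 5*9 = 45

45


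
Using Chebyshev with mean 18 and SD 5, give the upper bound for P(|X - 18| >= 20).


k = 20/5 = 4
Chebyshev: P(|X-mu| >= k*sigma) <= 1/k^2 = 1/4^2 = 1/16

1/16


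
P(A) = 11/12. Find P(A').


P(A') = 1 - P(A) = 1 - 11/12 = 1/12

1/12


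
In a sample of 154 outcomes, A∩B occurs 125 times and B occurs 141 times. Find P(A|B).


P(A|B) = P(A∩B)/P(B) = (125/154)/(141/154) = 125/141

125/141


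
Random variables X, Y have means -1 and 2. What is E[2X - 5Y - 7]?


E[2X - 5Y - 7] = 2*E[X] - 5*E[Y] - 7
= (2)*(-1) + (-5)*(2) + (-7)
= -2 - 10 - 7 = -19

-19


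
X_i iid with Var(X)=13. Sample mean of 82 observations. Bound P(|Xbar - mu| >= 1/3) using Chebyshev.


Var(Xbar) = Var(X)/n = 13/82
Chebyshev: P(|Xbar-mu| >= 1/3) <= Var(Xbar)/(1/3)^2 = (13/82)/(1/9) = 117/82
Bound exceeds 1, so trivial bound: 1

1


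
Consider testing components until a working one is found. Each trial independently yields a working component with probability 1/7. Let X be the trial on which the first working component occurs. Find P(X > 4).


P(X > 4) = P(first 4 trials all fail) = (1-p)^4 = (6/7)^4 = 1296/2401

1296/2401


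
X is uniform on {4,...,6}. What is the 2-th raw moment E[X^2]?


E[X^2] = (1/3) * sum(x^2 for x=4..6)
= 77/3

77/3


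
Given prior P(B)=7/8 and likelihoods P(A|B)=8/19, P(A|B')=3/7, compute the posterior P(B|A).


P(A) = P(A|B)P(B) + P(A|B')P(B') = 8/19*7/8 + 3/7*1/8 = 449/1064
P(B|A) = P(A|B)P(B)/P(A) = (7/19)/(449/1064) = 392/449

392/449


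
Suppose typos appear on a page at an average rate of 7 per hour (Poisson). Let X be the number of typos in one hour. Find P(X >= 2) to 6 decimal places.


P(X>=2) = 1 - P(X<=1) = 1 - (e^(-7)*7^0/0! + e^(-7)*7^1/1!)
≈ 1 - (0.0009118820 + 0.0063831738)
= 1 - 0.0072950558 = 0.9927049442
≈ 0.992705

0.992705


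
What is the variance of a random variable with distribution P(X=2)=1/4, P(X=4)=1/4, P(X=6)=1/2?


E[X] = 9/2, E[X^2] = 23
Var(X) = E[X^2] - (E[X])^2 = 23 - (9/2)^2 = 11/4

11/4


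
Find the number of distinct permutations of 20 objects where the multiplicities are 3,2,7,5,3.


20! = 2432902008176640000
Denominator: 3!=6 * 2!=2 * 7!=5040 * 5!=120 * 3!=6
Coefficient = 2432902008176640000 / 43545600 = 55870214400

55870214400


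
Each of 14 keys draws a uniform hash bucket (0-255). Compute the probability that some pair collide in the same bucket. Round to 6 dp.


P(all different) = prod((256-i)/256 for i=0..13) = 0.696361
P(at least one match) = 1 - 0.696361 = 0.303639

0.303639


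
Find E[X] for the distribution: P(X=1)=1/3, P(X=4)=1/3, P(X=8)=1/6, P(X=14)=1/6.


E[X] = sum(x * P(x))
= 1*1/3 + 4*1/3 + 8*1/6 + 14*1/6
= 16/3

16/3


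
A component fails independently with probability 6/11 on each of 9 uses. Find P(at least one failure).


P(at least one) = 1 - P(none)
P(none) = (1 - 6/11)^9 = (5/11)^9 = 1953125/2357947691
P(at least one) = 1 - 1953125/2357947691 = 2355994566/2357947691

2355994566/2357947691


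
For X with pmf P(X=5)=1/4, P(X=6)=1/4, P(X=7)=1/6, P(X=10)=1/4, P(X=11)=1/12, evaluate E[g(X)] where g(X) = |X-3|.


E[|X-3|] = sum(g(x)*P(x))
= 2*1/4 + 3*1/4 + 4*1/6 + 7*1/4 + 8*1/12
= 13/3

13/3


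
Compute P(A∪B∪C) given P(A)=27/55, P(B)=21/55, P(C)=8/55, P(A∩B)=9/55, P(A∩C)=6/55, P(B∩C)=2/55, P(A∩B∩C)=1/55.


P(A∪B∪C) = P(A)+P(B)+P(C) - P(AB)-P(AC)-P(BC) + P(ABC)
= 27/55+21/55+8/55 - 9/55-6/55-2/55 + 1/55
= 8/11

8/11


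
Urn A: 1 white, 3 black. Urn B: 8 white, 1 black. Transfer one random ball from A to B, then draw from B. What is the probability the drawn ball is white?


P(transfer white) = 1/4; P(transfer black) = 3/4
If white transferred: Urn II has 9 white of 10, so P(white|white moved) = 9/10
If black transferred: Urn II has 8 white of 10, so P(white|black moved) = 4/5
By total probability: P(white) = 1/4*9/10 + 3/4*4/5 = 33/40

33/40


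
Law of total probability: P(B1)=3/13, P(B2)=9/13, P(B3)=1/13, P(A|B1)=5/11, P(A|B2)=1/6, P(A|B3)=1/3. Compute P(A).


P(A) = P(A|B1)P(B1) + P(A|B2)P(B2) + P(A|B3)P(B3)
= 5/11*3/13 + 1/6*9/13 + 1/3*1/13
= 15/143 + 3/26 + 1/39 = 211/858

211/858


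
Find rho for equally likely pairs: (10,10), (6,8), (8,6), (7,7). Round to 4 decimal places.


Cov(X,Y) = 1.1875, Var(X) = 2.1875, Var(Y) = 2.1875
rho = Cov/(sqrt(VarX)*sqrt(VarY)) = 0.5429

0.5429


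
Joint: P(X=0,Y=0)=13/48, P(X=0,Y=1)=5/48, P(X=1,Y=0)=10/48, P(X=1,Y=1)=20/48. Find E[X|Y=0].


P(Y=0) = 23/48
E[X|Y=0] = (0*13 + 1*10)/23 = 10/23

10/23


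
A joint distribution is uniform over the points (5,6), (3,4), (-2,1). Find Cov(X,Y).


E[X]=2, E[Y]=11/3, E[XY]=40/3
Cov(X,Y) = E[XY] - E[X]E[Y] = 40/3 - 2*11/3 = 6

6


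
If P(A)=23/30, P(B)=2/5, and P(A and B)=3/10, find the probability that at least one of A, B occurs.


P(A∪B) = P(A) + P(B) - P(A∩B)
= 23/30 + 2/5 - 3/10 = 13/15

13/15
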